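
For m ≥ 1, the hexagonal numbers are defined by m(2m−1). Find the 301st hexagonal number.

180901

The 301st hexagonal number is n(2n−1) with n = 301.
301·(2·301 − 1) = 301·601 = 180901.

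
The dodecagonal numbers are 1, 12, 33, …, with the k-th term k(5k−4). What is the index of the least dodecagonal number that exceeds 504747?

319

Solve n(5n−4) > 504747 for integer n.
The largest n with value ≤ 504747 is 318 (since 504348 ≤ 504747 < 507529), so the first above is n = 319, value 507529.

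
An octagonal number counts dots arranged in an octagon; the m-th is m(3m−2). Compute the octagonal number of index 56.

The 56th octagonal number is n(3n−2) with n = 56.
56·(3·56 − 2) = 56·166 = 9296.

9296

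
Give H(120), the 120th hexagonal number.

28680

120·(2·120 − 1) = 120·239 = 28680.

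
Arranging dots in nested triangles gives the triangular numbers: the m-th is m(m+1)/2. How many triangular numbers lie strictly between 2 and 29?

6

The n-th triangular number is n(n+1)/2.
Smallest index with value > 2: n = 2 (giving 3).
Largest index with value < 29: n = 7 (giving 28).
Indices 2 through 7: 6 terms.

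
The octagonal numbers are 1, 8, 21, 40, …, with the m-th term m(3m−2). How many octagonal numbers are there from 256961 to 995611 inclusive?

The n-th octagonal number is n(3n−2).
Smallest index with value ≥ 256961: n = 293 (giving 256961).
Largest index with value ≤ 995611: n = 576 (giving 994176).
Indices 293 through 576: 284 terms.

284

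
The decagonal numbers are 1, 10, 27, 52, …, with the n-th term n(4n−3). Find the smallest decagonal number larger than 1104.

1105

Solve n(4n−3) > 1104 for integer n.
The largest n with value ≤ 1104 is 16 (since 976 ≤ 1104 < 1105), so the first above is n = 17, value 1105.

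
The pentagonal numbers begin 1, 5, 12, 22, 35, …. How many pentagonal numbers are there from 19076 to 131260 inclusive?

The n-th pentagonal number is n(3n−1)/2.
Smallest index with value ≥ 19076: n = 113 (giving 19097).
Largest index with value ≤ 131260: n = 295 (giving 130390).
Indices 113 through 295: 183 terms.

183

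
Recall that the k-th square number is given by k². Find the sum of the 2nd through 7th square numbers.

Σ_{i=2}^{7} i² = 140 − 1 = 139.

139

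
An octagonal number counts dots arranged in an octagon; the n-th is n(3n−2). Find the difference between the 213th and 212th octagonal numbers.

1273

Consecutive octagonal numbers differ by 6n − 5: here 6·213 − 5 = 1273.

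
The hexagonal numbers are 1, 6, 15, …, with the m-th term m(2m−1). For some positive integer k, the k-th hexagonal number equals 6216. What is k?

Set n(2n−1) = 6216, giving 2n² − n − 6216 = 0.
So n = (1 + 223) / 4 = 224/4 = 56.

56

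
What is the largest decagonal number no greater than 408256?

406087

Solve n(4n−3) ≤ 408256 for integer n.
n = 319 gives 406087 ≤ 408256, while n = 320 gives 408640 > 408256; so the answer is 406087.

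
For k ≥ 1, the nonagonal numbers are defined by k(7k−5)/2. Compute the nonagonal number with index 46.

7291

The 46th nonagonal number is n(7n−5)/2 with n = 46.
46·(7·46 − 5)/2 = 46·317/2 = 7291.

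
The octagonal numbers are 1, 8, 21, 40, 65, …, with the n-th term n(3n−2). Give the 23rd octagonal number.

The 23rd octagonal number is n(3n−2) with n = 23.
23·(3·23 − 2) = 23·67 = 1541.

1541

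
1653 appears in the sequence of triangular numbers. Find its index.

Set n(n+1)/2 = 1653, giving n² + n − 3306 = 0.
The discriminant is 1 + 8·1653 = 13225, and √13225 = 115.
So n = (-1 + 115) / 2 = 114/2 = 57.
Check: 57·58/2 = 1653. ✓

57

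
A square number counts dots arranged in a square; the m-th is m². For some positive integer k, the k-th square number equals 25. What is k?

5

We need n² = 25, so n = √25 = 5.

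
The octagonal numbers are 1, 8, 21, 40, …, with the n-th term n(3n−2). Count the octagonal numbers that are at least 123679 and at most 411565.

The n-th octagonal number is n(3n−2).
Smallest index with value ≥ 123679: n = 204 (giving 124440).
Largest index with value ≤ 411565: n = 370 (giving 409960).
Indices 204 through 370: 167 terms.

167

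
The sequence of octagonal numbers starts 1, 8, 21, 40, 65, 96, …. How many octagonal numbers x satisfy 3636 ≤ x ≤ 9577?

The n-th octagonal number is n(3n−2).
Smallest index with value ≥ 3636: n = 36 (giving 3816).
Largest index with value ≤ 9577: n = 56 (giving 9296).
Indices 36 through 56: 21 terms.

21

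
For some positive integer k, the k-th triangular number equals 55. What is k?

Set n(n+1)/2 = 55, giving n² + n − 110 = 0.
So n = (-1 + 21) / 2 = 20/2 = 10.

10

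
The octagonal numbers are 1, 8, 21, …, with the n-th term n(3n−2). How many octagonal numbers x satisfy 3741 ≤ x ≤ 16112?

38

The n-th octagonal number is n(3n−2).
Smallest index with value ≥ 3741: n = 36 (giving 3816).
Largest index with value ≤ 16112: n = 73 (giving 15841).
Indices 36 through 73: 38 terms.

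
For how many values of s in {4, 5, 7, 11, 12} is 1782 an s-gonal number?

1

s = 4: P(4, 42) = 1764 and P(4, 43) = 1849; 1782 is not s-gonal.
s = 5: P(5, 34) = 1717 and P(5, 35) = 1820; 1782 is not s-gonal.
s = 7: P(7, 27) = 1782. ✓
s = 11: P(11, 20) = 1730 and P(11, 21) = 1911; 1782 is not s-gonal.
s = 12: P(12, 19) = 1729 and P(12, 20) = 1920; 1782 is not s-gonal.
Hits: s ∈ {7} → 1.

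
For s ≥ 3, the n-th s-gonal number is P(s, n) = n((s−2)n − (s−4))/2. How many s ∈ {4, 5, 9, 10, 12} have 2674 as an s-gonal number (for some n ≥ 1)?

1

s = 4: P(4, 51) = 2601 and P(4, 52) = 2704; 2674 is not s-gonal.
s = 5: P(5, 42) = 2625 and P(5, 43) = 2752; 2674 is not s-gonal.
s = 9: P(9, 28) = 2674. ✓
s = 10: P(10, 26) = 2626 and P(10, 27) = 2835; 2674 is not s-gonal.
s = 12: P(12, 23) = 2553 and P(12, 24) = 2784; 2674 is not s-gonal.
Hits: s ∈ {9} → 1.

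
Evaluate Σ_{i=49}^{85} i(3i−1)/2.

Σ i(3i−1)/2 = (3Σi² − Σi) / 2 over i = 49..85.
Σi = 3655 − 1176 = 2479 and Σi² = 208335 − 38024 = 170311.
(3·170311 − 1·2479) / 2 = 508454/2 = 254227.

254227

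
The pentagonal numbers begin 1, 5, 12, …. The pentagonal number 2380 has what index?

40

Set n(3n−1)/2 = 2380, giving 3n² − n − 4760 = 0.
So n = (1 + 239) / 6 = 240/6 = 40.
Check: 40·(3·40 − 1)/2 = 2380. ✓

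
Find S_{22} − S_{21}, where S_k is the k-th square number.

43

n² − (n−1)² = 2n − 1, so 22² − 21² = 2·22 − 1 = 43.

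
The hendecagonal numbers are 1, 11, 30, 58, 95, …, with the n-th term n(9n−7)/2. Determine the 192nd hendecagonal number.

165216

The 192nd hendecagonal number is n(9n−7)/2 with n = 192.
192·(9·192 − 7)/2 = 192·1721/2 = 165216.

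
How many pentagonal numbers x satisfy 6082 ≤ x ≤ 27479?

The n-th pentagonal number is n(3n−1)/2.
Smallest index with value ≥ 6082: n = 64 (giving 6112).
Largest index with value ≤ 27479: n = 135 (giving 27270).
Indices 64 through 135: 72 terms.

72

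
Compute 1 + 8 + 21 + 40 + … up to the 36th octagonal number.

Σ i(3i−2) = 3Σi² − 2Σi over i = 1..36.
Σi = 666 and Σi² = 16206.
3·16206 − 2·666 = 47286.

47286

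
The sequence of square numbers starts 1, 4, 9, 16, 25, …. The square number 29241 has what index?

We need n² = 29241, so n = √29241 = 171.

171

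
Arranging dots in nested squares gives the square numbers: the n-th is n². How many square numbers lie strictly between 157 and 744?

The n-th square number is n².
Smallest index with value > 157: n = 13 (giving 169).
Largest index with value < 744: n = 27 (giving 729).
Indices 13 through 27: 15 terms.

15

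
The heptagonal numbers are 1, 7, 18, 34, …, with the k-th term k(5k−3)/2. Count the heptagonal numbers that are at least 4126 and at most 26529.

The n-th heptagonal number is n(5n−3)/2.
Smallest index with value ≥ 4126: n = 41 (giving 4141).
Largest index with value ≤ 26529: n = 103 (giving 26368).
Indices 41 through 103: 63 terms.

63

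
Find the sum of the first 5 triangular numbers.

Σ i(i+1)/2 = (Σi² + Σi) / 2 over i = 1..5.
Σi = 15 and Σi² = 55.
(1·55 + 1·15) / 2 = 70/2 = 35.

35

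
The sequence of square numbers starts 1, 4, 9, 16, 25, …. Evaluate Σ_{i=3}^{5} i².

50

Σ_{i=3}^{5} i² = 55 − 5 = 50.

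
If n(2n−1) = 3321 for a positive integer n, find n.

Set n(2n−1) = 3321, giving 2n² − n − 3321 = 0.
The discriminant is 1 + 8·3321 = 26569, and √26569 = 163.
So n = (1 + 163) / 4 = 164/4 = 41.
Check: 41·(2·41 − 1) = 3321. ✓

41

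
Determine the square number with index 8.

64

8² = 64.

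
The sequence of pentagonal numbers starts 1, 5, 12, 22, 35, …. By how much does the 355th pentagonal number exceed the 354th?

1063

Consecutive pentagonal numbers differ by 3n − 2: here 3·355 − 2 = 1063.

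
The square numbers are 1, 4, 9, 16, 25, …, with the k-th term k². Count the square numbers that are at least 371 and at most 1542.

The n-th square number is n².
Smallest index with value ≥ 371: n = 20 (giving 400).
Largest index with value ≤ 1542: n = 39 (giving 1521).
Indices 20 through 39: 20 terms.

20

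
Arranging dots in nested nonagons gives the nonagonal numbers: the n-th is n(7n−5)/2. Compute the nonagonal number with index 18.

1089

The 18th nonagonal number is n(7n−5)/2 with n = 18.
18·(7·18 − 5)/2 = 18·121/2 = 1089.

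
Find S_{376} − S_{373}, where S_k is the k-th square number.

376² = 141376 and 373² = 139129.
Difference: 141376 − 139129 = 2247.

2247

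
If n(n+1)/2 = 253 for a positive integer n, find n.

Set n(n+1)/2 = 253, giving n² + n − 506 = 0.
So n = (-1 + 45) / 2 = 44/2 = 22.

22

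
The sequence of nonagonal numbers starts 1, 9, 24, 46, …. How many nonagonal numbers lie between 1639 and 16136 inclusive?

The n-th nonagonal number is n(7n−5)/2.
Smallest index with value ≥ 1639: n = 22 (giving 1639).
Largest index with value ≤ 16136: n = 68 (giving 16014).
Indices 22 through 68: 47 terms.

47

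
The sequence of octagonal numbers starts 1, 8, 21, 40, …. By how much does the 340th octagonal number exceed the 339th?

Consecutive octagonal numbers differ by 6n − 5: here 6·340 − 5 = 2035.

2035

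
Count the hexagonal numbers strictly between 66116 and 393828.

The n-th hexagonal number is n(2n−1).
Smallest index with value > 66116: n = 183 (giving 66795).
Largest index with value < 393828: n = 443 (giving 392055).
Indices 183 through 443: 261 terms.

261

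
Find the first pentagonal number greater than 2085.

2147

Solve n(3n−1)/2 > 2085 for integer n.
The largest n with value ≤ 2085 is 37 (since 2035 ≤ 2085 < 2147), so the first above is n = 38, value 2147.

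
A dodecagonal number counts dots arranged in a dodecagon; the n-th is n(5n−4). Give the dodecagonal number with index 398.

790428

The 398th dodecagonal number is n(5n−4) with n = 398.
398·(5·398 − 4) = 398·1986 = 790428.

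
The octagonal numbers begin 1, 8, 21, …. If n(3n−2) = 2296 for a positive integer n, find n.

28

Set n(3n−2) = 2296, giving 3n² − 2n − 2296 = 0.
The discriminant is 4 + 12·2296 = 27556, and √27556 = 166.
So n = (2 + 166) / 6 = 168/6 = 28.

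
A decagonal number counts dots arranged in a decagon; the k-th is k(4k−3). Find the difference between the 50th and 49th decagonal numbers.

Consecutive decagonal numbers differ by 8n − 7: here 8·50 − 7 = 393.

393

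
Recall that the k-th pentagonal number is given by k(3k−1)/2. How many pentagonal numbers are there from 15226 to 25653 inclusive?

The n-th pentagonal number is n(3n−1)/2.
Smallest index with value ≥ 15226: n = 101 (giving 15251).
Largest index with value ≤ 25653: n = 130 (giving 25285).
Indices 101 through 130: 30 terms.

30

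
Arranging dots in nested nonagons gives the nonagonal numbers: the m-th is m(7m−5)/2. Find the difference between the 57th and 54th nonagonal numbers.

57·(7·57 − 5)/2 = 11229 and 54·(7·54 − 5)/2 = 10071.
Difference: 11229 − 10071 = 1158.

1158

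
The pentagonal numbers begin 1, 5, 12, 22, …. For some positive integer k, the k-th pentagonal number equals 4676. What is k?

Set n(3n−1)/2 = 4676, giving 3n² − n − 9352 = 0.
The discriminant is 1 + 24·4676 = 112225, and √112225 = 335.
So n = (1 + 335) / 6 = 336/6 = 56.
Check: 56·(3·56 − 1)/2 = 4676. ✓

56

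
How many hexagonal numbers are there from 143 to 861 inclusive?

The n-th hexagonal number is n(2n−1).
Smallest index with value ≥ 143: n = 9 (giving 153).
Largest index with value ≤ 861: n = 21 (giving 861).
Indices 9 through 21: 13 terms.

13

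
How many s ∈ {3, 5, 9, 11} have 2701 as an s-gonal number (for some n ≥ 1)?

1

s = 3: P(3, 73) = 2701. ✓
s = 5: P(5, 42) = 2625 and P(5, 43) = 2752; 2701 is not s-gonal.
s = 9: P(9, 28) = 2674 and P(9, 29) = 2871; 2701 is not s-gonal.
s = 11: P(11, 24) = 2508 and P(11, 25) = 2725; 2701 is not s-gonal.
Hits: s ∈ {3} → 1.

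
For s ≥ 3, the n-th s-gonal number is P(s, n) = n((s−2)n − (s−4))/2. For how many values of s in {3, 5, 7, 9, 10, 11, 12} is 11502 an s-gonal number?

s = 3: P(3, 151) = 11476 and P(3, 152) = 11628; 11502 is not s-gonal.
s = 5: P(5, 87) = 11310 and P(5, 88) = 11572; 11502 is not s-gonal.
s = 7: P(7, 68) = 11458 and P(7, 69) = 11799; 11502 is not s-gonal.
s = 9: P(9, 57) = 11229 and P(9, 58) = 11629; 11502 is not s-gonal.
s = 10: P(10, 54) = 11502. ✓
s = 11: P(11, 50) = 11075 and P(11, 51) = 11526; 11502 is not s-gonal.
s = 12: P(12, 48) = 11328 and P(12, 49) = 11809; 11502 is not s-gonal.
Hits: s ∈ {10} → 1.

1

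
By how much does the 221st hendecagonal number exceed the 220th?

Consecutive hendecagonal numbers differ by 9n − 8: here 9·221 − 8 = 1981.

1981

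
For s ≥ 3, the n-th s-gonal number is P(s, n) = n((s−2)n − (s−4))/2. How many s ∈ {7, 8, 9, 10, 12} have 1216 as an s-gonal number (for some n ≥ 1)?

2

s = 7: P(7, 22) = 1177 and P(7, 23) = 1288; 1216 is not s-gonal.
s = 8: P(8, 20) = 1160 and P(8, 21) = 1281; 1216 is not s-gonal.
s = 9: P(9, 19) = 1216. ✓
s = 10: P(10, 17) = 1105 and P(10, 18) = 1242; 1216 is not s-gonal.
s = 12: P(12, 16) = 1216. ✓
Hits: s ∈ {9, 12} → 2.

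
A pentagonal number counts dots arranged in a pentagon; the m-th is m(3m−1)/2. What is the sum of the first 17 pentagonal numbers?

2601

Σ i(3i−1)/2 = (3Σi² − Σi) / 2 over i = 1..17.
Σi = 153 and Σi² = 1785.
(3·1785 − 1·153) / 2 = 5202/2 = 2601.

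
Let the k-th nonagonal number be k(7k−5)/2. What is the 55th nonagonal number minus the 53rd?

751

55·(7·55 − 5)/2 = 10450 and 53·(7·53 − 5)/2 = 9699.
Difference: 10450 − 9699 = 751.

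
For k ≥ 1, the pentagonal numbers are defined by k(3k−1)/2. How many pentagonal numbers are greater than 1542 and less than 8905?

45

The n-th pentagonal number is n(3n−1)/2.
Smallest index with value > 1542: n = 33 (giving 1617).
Largest index with value < 8905: n = 77 (giving 8855).
Indices 33 through 77: 45 terms.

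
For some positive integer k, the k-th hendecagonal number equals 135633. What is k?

174

Set n(9n−7)/2 = 135633, giving 9n² − 7n − 271266 = 0.
The discriminant is 49 + 72·135633 = 9765625, and √9765625 = 3125.
So n = (7 + 3125) / 18 = 3132/18 = 174.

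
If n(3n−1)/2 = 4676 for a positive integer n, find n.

56

Set n(3n−1)/2 = 4676, giving 3n² − n − 9352 = 0.
So n = (1 + 335) / 6 = 336/6 = 56.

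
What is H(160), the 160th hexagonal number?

160·(2·160 − 1) = 160·319 = 51040.

51040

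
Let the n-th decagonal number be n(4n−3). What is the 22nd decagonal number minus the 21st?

169

Consecutive decagonal numbers differ by 8n − 7: here 8·22 − 7 = 169.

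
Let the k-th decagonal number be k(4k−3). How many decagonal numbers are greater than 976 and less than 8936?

31

The n-th decagonal number is n(4n−3).
Smallest index with value > 976: n = 17 (giving 1105).
Largest index with value < 8936: n = 47 (giving 8695).
Indices 17 through 47: 31 terms.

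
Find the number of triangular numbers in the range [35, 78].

5

The n-th triangular number is n(n+1)/2.
Smallest index with value ≥ 35: n = 8 (giving 36).
Largest index with value ≤ 78: n = 12 (giving 78).
Indices 8 through 12: 5 terms.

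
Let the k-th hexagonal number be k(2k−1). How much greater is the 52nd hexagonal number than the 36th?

2800

52·(2·52 − 1) = 5356 and 36·(2·36 − 1) = 2556.
Difference: 5356 − 2556 = 2800.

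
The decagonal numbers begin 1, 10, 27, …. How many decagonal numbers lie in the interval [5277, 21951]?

The n-th decagonal number is n(4n−3).
Smallest index with value ≥ 5277: n = 37 (giving 5365).
Largest index with value ≤ 21951: n = 74 (giving 21682).
Indices 37 through 74: 38 terms.

38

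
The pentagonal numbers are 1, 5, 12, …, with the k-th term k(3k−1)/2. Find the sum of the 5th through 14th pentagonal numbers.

Σ i(3i−1)/2 = (3Σi² − Σi) / 2 over i = 5..14.
Σi = 105 − 10 = 95 and Σi² = 1015 − 30 = 985.
(3·985 − 1·95) / 2 = 2860/2 = 1430.

1430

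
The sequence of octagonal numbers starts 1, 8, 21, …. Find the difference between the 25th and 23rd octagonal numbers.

284

25·(3·25 − 2) = 1825 and 23·(3·23 − 2) = 1541.
Difference: 1825 − 1541 = 284.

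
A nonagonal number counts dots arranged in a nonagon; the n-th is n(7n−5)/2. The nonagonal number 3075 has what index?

30

Set n(7n−5)/2 = 3075, giving 7n² − 5n − 6150 = 0.
So n = (5 + 415) / 14 = 420/14 = 30.
Check: 30·(7·30 − 5)/2 = 3075. ✓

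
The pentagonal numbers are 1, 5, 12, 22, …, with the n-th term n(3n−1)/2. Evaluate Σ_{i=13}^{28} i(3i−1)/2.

10432

Σ i(3i−1)/2 = (3Σi² − Σi) / 2 over i = 13..28.
Σi = 406 − 78 = 328 and Σi² = 7714 − 650 = 7064.
(3·7064 − 1·328) / 2 = 20864/2 = 10432.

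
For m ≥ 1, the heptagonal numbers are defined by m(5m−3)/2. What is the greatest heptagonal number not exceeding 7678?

7480

Solve n(5n−3)/2 ≤ 7678 for integer n.
n = 55 gives 7480 ≤ 7678, while n = 56 gives 7756 > 7678; so the answer is 7480.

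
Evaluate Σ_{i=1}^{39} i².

Σ_{i=1}^{39} i² = 39·40·79/6 = 20540.

20540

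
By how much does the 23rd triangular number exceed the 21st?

23·24/2 = 276 and 21·22/2 = 231.
Difference: 276 − 231 = 45.

45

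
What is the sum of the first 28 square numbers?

7714

Σ_{i=1}^{28} i² = 28·29·57/6 = 7714.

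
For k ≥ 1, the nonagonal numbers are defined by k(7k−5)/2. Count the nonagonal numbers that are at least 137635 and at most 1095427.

The n-th nonagonal number is n(7n−5)/2.
Smallest index with value ≥ 137635: n = 199 (giving 138106).
Largest index with value ≤ 1095427: n = 559 (giving 1092286).
Indices 199 through 559: 361 terms.

361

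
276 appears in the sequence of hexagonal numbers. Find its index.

12

Set n(2n−1) = 276, giving 2n² − n − 276 = 0.
The discriminant is 1 + 8·276 = 2209, and √2209 = 47.
So n = (1 + 47) / 4 = 48/4 = 12.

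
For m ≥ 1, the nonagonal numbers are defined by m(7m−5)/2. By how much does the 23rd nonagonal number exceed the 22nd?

Consecutive nonagonal numbers differ by 7n − 6: here 7·23 − 6 = 155.

155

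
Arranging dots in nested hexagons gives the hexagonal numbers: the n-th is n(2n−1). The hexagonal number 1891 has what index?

31

Set n(2n−1) = 1891, giving 2n² − n − 1891 = 0.
The discriminant is 1 + 8·1891 = 15129, and √15129 = 123.
So n = (1 + 123) / 4 = 124/4 = 31.
Check: 31·(2·31 − 1) = 1891. ✓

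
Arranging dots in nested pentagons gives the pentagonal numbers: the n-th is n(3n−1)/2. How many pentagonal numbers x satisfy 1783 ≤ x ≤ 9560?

46

The n-th pentagonal number is n(3n−1)/2.
Smallest index with value ≥ 1783: n = 35 (giving 1820).
Largest index with value ≤ 9560: n = 80 (giving 9560).
Indices 35 through 80: 46 terms.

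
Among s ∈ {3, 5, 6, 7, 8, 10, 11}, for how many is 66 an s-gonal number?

2

s = 3: P(3, 11) = 66. ✓
s = 5: P(5, 6) = 51 and P(5, 7) = 70; 66 is not s-gonal.
s = 6: P(6, 6) = 66. ✓
s = 7: P(7, 5) = 55 and P(7, 6) = 81; 66 is not s-gonal.
s = 8: P(8, 5) = 65 and P(8, 6) = 96; 66 is not s-gonal.
s = 10: P(10, 4) = 52 and P(10, 5) = 85; 66 is not s-gonal.
s = 11: P(11, 4) = 58 and P(11, 5) = 95; 66 is not s-gonal.
Hits: s ∈ {3, 6} → 2.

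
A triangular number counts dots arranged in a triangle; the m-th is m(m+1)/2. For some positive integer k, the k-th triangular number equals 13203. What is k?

162

Set n(n+1)/2 = 13203, giving n² + n − 26406 = 0.
The discriminant is 1 + 8·13203 = 105625, and √105625 = 325.
So n = (-1 + 325) / 2 = 324/2 = 162.
Check: 162·163/2 = 13203. ✓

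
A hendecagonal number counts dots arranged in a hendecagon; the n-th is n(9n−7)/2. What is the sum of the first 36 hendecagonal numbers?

Σ i(9i−7)/2 = (9Σi² − 7Σi) / 2 over i = 1..36.
Σi = 666 and Σi² = 16206.
(9·16206 − 7·666) / 2 = 141192/2 = 70596.

70596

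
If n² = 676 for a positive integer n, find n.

26

We need n² = 676, so n = √676 = 26.
Check: 26² = 676. ✓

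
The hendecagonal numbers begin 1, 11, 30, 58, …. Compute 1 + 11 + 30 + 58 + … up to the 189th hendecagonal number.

10144575

Σ i(9i−7)/2 = (9Σi² − 7Σi) / 2 over i = 1..189.
Σi = 17955 and Σi² = 2268315.
(9·2268315 − 7·17955) / 2 = 20289150/2 = 10144575.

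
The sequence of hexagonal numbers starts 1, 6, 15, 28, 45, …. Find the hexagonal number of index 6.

66

The 6th hexagonal number is n(2n−1) with n = 6.
6·(2·6 − 1) = 6·11 = 66.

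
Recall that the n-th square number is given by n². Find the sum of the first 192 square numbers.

2377760

Σ_{i=1}^{192} i² = 192·193·385/6 = 2377760.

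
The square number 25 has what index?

5

We need n² = 25, so n = √25 = 5.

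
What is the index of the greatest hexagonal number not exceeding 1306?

Solve n(2n−1) ≤ 1306 for integer n.
n = 25 gives 1225 ≤ 1306, while n = 26 gives 1326 > 1306; so the answer is index 25.

25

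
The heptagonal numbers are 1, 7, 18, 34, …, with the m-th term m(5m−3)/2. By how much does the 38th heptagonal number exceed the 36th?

367

38·(5·38 − 3)/2 = 3553 and 36·(5·36 − 3)/2 = 3186.
Difference: 3553 − 3186 = 367.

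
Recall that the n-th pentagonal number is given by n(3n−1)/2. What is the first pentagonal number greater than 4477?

Solve n(3n−1)/2 > 4477 for integer n.
The largest n with value ≤ 4477 is 54 (since 4347 ≤ 4477 < 4510), so the first above is n = 55, value 4510.

4510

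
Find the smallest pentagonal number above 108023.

Solve n(3n−1)/2 > 108023 for integer n.
The largest n with value ≤ 108023 is 268 (since 107602 ≤ 108023 < 108407), so the first above is n = 269, value 108407.

108407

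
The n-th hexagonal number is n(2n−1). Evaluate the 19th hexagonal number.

The 19th hexagonal number is n(2n−1) with n = 19.
19·(2·19 − 1) = 19·37 = 703.

703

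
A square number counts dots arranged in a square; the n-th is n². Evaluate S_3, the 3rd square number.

The 3rd square number is n² with n = 3.
3² = 9.

9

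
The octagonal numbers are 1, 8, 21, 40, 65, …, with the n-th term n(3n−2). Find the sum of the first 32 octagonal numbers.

33264

Σ i(3i−2) = 3Σi² − 2Σi over i = 1..32.
Σi = 528 and Σi² = 11440.
3·11440 − 2·528 = 33264.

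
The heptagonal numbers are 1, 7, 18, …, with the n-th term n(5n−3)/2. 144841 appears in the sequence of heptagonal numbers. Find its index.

Set n(5n−3)/2 = 144841, giving 5n² − 3n − 289682 = 0.
So n = (3 + 2407) / 10 = 2410/10 = 241.

241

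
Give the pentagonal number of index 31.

31·(3·31 − 1)/2 = 31·92/2 = 31·46 = 1426.

1426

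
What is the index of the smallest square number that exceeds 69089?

263

Solve n² > 69089 for integer n.
The largest n with value ≤ 69089 is 262 (since 68644 ≤ 69089 < 69169), so the first above is n = 263, value 69169.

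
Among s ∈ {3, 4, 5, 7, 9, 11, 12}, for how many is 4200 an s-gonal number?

1

s = 3: P(3, 91) = 4186 and P(3, 92) = 4278; 4200 is not s-gonal.
s = 4: P(4, 64) = 4096 and P(4, 65) = 4225; 4200 is not s-gonal.
s = 5: P(5, 53) = 4187 and P(5, 54) = 4347; 4200 is not s-gonal.
s = 7: P(7, 41) = 4141 and P(7, 42) = 4347; 4200 is not s-gonal.
s = 9: P(9, 35) = 4200. ✓
s = 11: P(11, 30) = 3945 and P(11, 31) = 4216; 4200 is not s-gonal.
s = 12: P(12, 29) = 4089 and P(12, 30) = 4380; 4200 is not s-gonal.
Hits: s ∈ {9} → 1.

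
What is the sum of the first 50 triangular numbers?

22100

Σ i(i+1)/2 = (Σi² + Σi) / 2 over i = 1..50.
Σi = 1275 and Σi² = 42925.
(1·42925 + 1·1275) / 2 = 44200/2 = 22100.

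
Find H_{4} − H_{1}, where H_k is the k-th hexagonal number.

4·(2·4 − 1) = 28 and 1·(2·1 − 1) = 1.
Difference: 28 − 1 = 27.

27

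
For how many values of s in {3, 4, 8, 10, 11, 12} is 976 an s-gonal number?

1

s = 3: P(3, 43) = 946 and P(3, 44) = 990; 976 is not s-gonal.
s = 4: P(4, 31) = 961 and P(4, 32) = 1024; 976 is not s-gonal.
s = 8: P(8, 18) = 936 and P(8, 19) = 1045; 976 is not s-gonal.
s = 10: P(10, 16) = 976. ✓
s = 11: P(11, 15) = 960 and P(11, 16) = 1096; 976 is not s-gonal.
s = 12: P(12, 14) = 924 and P(12, 15) = 1065; 976 is not s-gonal.
Hits: s ∈ {10} → 1.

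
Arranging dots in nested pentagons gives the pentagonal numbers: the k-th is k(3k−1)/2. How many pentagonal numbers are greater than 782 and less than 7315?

46

The n-th pentagonal number is n(3n−1)/2.
Smallest index with value > 782: n = 24 (giving 852).
Largest index with value < 7315: n = 69 (giving 7107).
Indices 24 through 69: 46 terms.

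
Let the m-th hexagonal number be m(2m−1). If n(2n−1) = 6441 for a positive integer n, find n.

Set n(2n−1) = 6441, giving 2n² − n − 6441 = 0.
The discriminant is 1 + 8·6441 = 51529, and √51529 = 227.
So n = (1 + 227) / 4 = 228/4 = 57.
Check: 57·(2·57 − 1) = 6441. ✓

57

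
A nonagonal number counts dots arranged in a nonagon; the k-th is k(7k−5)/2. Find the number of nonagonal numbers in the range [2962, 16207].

39

The n-th nonagonal number is n(7n−5)/2.
Smallest index with value ≥ 2962: n = 30 (giving 3075).
Largest index with value ≤ 16207: n = 68 (giving 16014).
Indices 30 through 68: 39 terms.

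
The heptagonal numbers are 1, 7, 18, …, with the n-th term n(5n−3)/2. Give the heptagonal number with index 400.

399400

The 400th heptagonal number is n(5n−3)/2 with n = 400.
400·(5·400 − 3)/2 = 400·1997/2 = 399400.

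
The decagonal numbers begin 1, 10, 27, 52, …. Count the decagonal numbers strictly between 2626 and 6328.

The n-th decagonal number is n(4n−3).
Smallest index with value > 2626: n = 27 (giving 2835).
Largest index with value < 6328: n = 40 (giving 6280).
Indices 27 through 40: 14 terms.

14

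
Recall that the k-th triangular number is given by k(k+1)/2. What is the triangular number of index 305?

46665

305·306/2 = 93330/2 = 46665.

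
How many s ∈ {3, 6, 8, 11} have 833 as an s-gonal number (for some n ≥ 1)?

s = 3: P(3, 40) = 820 and P(3, 41) = 861; 833 is not s-gonal.
s = 6: P(6, 20) = 780 and P(6, 21) = 861; 833 is not s-gonal.
s = 8: P(8, 17) = 833. ✓
s = 11: P(11, 14) = 833. ✓
Hits: s ∈ {8, 11} → 2.

2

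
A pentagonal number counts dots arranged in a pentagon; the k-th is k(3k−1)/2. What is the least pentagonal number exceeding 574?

590

Solve n(3n−1)/2 > 574 for integer n.
The largest n with value ≤ 574 is 19 (since 532 ≤ 574 < 590), so the first above is n = 20, value 590.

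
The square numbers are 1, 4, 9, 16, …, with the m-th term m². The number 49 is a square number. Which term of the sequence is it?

7

We need n² = 49, so n = √49 = 7.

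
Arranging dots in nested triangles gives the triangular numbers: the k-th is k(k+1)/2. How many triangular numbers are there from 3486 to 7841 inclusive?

The n-th triangular number is n(n+1)/2.
Smallest index with value ≥ 3486: n = 83 (giving 3486).
Largest index with value ≤ 7841: n = 124 (giving 7750).
Indices 83 through 124: 42 terms.

42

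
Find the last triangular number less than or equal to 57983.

57970

Solve n(n+1)/2 ≤ 57983 for integer n.
n = 340 gives 57970 ≤ 57983, while n = 341 gives 58311 > 57983; so the answer is 57970.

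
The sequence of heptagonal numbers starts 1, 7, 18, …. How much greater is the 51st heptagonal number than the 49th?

51·(5·51 − 3)/2 = 6426 and 49·(5·49 − 3)/2 = 5929.
Difference: 6426 − 5929 = 497.

497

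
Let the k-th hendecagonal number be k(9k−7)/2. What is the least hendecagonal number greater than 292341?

Solve n(9n−7)/2 > 292341 for integer n.
The largest n with value ≤ 292341 is 255 (since 291720 ≤ 292341 < 294016), so the first above is n = 256, value 294016.

294016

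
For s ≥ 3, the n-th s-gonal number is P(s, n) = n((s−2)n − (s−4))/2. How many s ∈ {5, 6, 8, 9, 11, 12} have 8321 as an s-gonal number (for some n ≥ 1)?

1

s = 5: P(5, 74) = 8177 and P(5, 75) = 8400; 8321 is not s-gonal.
s = 6: P(6, 64) = 8128 and P(6, 65) = 8385; 8321 is not s-gonal.
s = 8: P(8, 53) = 8321. ✓
s = 9: P(9, 49) = 8281 and P(9, 50) = 8625; 8321 is not s-gonal.
s = 11: P(11, 43) = 8170 and P(11, 44) = 8558; 8321 is not s-gonal.
s = 12: P(12, 41) = 8241 and P(12, 42) = 8652; 8321 is not s-gonal.
Hits: s ∈ {8} → 1.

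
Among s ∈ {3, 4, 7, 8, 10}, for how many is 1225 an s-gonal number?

2

s = 3: P(3, 49) = 1225. ✓
s = 4: P(4, 35) = 1225. ✓
s = 7: P(7, 22) = 1177 and P(7, 23) = 1288; 1225 is not s-gonal.
s = 8: P(8, 20) = 1160 and P(8, 21) = 1281; 1225 is not s-gonal.
s = 10: P(10, 17) = 1105 and P(10, 18) = 1242; 1225 is not s-gonal.
Hits: s ∈ {3, 4} → 2.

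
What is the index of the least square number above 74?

Solve n² > 74 for integer n.
The largest n with value ≤ 74 is 8 (since 64 ≤ 74 < 81), so the first above is n = 9, value 81.

9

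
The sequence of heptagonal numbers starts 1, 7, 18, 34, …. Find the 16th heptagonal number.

The 16th heptagonal number is n(5n−3)/2 with n = 16.
16·(5·16 − 3)/2 = 16·77/2 = 616.

616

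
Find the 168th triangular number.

168·169/2 = 28392/2 = 14196.

14196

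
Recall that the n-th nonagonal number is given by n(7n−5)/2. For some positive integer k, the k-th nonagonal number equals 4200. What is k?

35

Set n(7n−5)/2 = 4200, giving 7n² − 5n − 8400 = 0.
The discriminant is 25 + 56·4200 = 235225, and √235225 = 485.
So n = (5 + 485) / 14 = 490/14 = 35.
Check: 35·(7·35 − 5)/2 = 4200. ✓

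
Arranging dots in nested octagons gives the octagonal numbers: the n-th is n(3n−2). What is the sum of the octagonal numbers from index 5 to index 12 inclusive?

1724

Σ i(3i−2) = 3Σi² − 2Σi over i = 5..12.
Σi = 78 − 10 = 68 and Σi² = 650 − 30 = 620.
3·620 − 2·68 = 1724.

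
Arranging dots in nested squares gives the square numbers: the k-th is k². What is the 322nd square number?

103684

The 322nd square number is n² with n = 322.
322² = 103684.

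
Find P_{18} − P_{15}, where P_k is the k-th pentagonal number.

147

18·(3·18 − 1)/2 = 477 and 15·(3·15 − 1)/2 = 330.
Difference: 477 − 330 = 147.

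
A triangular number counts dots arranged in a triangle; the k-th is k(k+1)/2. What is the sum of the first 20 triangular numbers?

1540

Σ i(i+1)/2 = (Σi² + Σi) / 2 over i = 1..20.
Σi = 210 and Σi² = 2870.
(1·2870 + 1·210) / 2 = 3080/2 = 1540.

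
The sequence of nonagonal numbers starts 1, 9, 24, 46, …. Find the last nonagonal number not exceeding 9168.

8976

Solve n(7n−5)/2 ≤ 9168 for integer n.
n = 51 gives 8976 ≤ 9168, while n = 52 gives 9334 > 9168; so the answer is 8976.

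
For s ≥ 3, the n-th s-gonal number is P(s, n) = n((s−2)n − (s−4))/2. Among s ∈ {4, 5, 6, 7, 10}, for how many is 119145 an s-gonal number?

s = 4: P(4, 345) = 119025 and P(4, 346) = 119716; 119145 is not s-gonal.
s = 5: P(5, 282) = 119145. ✓
s = 6: P(6, 244) = 118828 and P(6, 245) = 119805; 119145 is not s-gonal.
s = 7: P(7, 218) = 118483 and P(7, 219) = 119574; 119145 is not s-gonal.
s = 10: P(10, 172) = 117820 and P(10, 173) = 119197; 119145 is not s-gonal.
Hits: s ∈ {5} → 1.

1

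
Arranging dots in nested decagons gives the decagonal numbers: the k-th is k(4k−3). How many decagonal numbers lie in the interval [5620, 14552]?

23

The n-th decagonal number is n(4n−3).
Smallest index with value ≥ 5620: n = 38 (giving 5662).
Largest index with value ≤ 14552: n = 60 (giving 14220).
Indices 38 through 60: 23 terms.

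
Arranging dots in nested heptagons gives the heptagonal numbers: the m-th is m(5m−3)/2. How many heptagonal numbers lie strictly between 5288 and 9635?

16

The n-th heptagonal number is n(5n−3)/2.
Smallest index with value > 5288: n = 47 (giving 5452).
Largest index with value < 9635: n = 62 (giving 9517).
Indices 47 through 62: 16 terms.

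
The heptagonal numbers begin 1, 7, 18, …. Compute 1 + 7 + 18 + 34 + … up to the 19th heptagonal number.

5890

Σ i(5i−3)/2 = (5Σi² − 3Σi) / 2 over i = 1..19.
Σi = 190 and Σi² = 2470.
(5·2470 − 3·190) / 2 = 11780/2 = 5890.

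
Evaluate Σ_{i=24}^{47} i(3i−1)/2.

Σ i(3i−1)/2 = (3Σi² − Σi) / 2 over i = 24..47.
Σi = 1128 − 276 = 852 and Σi² = 35720 − 4324 = 31396.
(3·31396 − 1·852) / 2 = 93336/2 = 46668.

46668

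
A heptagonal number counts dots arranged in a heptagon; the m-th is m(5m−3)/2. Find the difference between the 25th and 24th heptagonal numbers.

121

Consecutive heptagonal numbers differ by 5n − 4: here 5·25 − 4 = 121.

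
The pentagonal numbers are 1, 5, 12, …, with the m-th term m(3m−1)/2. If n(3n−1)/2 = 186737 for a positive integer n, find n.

353

Set n(3n−1)/2 = 186737, giving 3n² − n − 373474 = 0.
So n = (1 + 2117) / 6 = 2118/6 = 353.
Check: 353·(3·353 − 1)/2 = 186737. ✓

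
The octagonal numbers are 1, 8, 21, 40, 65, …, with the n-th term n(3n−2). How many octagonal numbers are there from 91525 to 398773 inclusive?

190

The n-th octagonal number is n(3n−2).
Smallest index with value ≥ 91525: n = 175 (giving 91525).
Largest index with value ≤ 398773: n = 364 (giving 396760).
Indices 175 through 364: 190 terms.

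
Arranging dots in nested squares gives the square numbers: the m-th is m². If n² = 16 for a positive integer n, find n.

We need n² = 16, so n = √16 = 4.

4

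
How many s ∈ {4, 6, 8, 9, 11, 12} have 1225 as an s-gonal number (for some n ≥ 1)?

2

s = 4: P(4, 35) = 1225. ✓
s = 6: P(6, 25) = 1225. ✓
s = 8: P(8, 20) = 1160 and P(8, 21) = 1281; 1225 is not s-gonal.
s = 9: P(9, 19) = 1216 and P(9, 20) = 1350; 1225 is not s-gonal.
s = 11: P(11, 16) = 1096 and P(11, 17) = 1241; 1225 is not s-gonal.
s = 12: P(12, 16) = 1216 and P(12, 17) = 1377; 1225 is not s-gonal.
Hits: s ∈ {4, 6} → 2.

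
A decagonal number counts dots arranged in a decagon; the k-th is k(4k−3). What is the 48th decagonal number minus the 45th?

48·(4·48 − 3) = 9072 and 45·(4·45 − 3) = 7965.
Difference: 9072 − 7965 = 1107.

1107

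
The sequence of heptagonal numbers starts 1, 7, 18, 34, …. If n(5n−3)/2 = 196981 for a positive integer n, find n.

281

Set n(5n−3)/2 = 196981, giving 5n² − 3n − 393962 = 0.
The discriminant is 9 + 40·196981 = 7879249, and √7879249 = 2807.
So n = (3 + 2807) / 10 = 2810/10 = 281.
Check: 281·(5·281 − 3)/2 = 196981. ✓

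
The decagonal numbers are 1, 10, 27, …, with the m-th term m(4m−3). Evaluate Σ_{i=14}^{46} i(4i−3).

Σ i(4i−3) = 4Σi² − 3Σi over i = 14..46.
Σi = 1081 − 91 = 990 and Σi² = 33511 − 819 = 32692.
4·32692 − 3·990 = 127798.

127798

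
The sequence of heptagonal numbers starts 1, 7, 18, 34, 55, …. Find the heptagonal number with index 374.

349129

The 374th heptagonal number is n(5n−3)/2 with n = 374.
374·(5·374 − 3)/2 = 374·1867/2 = 349129.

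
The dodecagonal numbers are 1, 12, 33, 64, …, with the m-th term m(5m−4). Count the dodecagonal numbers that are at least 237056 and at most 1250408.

The n-th dodecagonal number is n(5n−4).
Smallest index with value ≥ 237056: n = 219 (giving 238929).
Largest index with value ≤ 1250408: n = 500 (giving 1248000).
Indices 219 through 500: 282 terms.

282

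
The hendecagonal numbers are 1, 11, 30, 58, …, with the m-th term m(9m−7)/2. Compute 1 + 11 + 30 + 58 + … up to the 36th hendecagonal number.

70596

Σ i(9i−7)/2 = (9Σi² − 7Σi) / 2 over i = 1..36.
Σi = 666 and Σi² = 16206.
(9·16206 − 7·666) / 2 = 141192/2 = 70596.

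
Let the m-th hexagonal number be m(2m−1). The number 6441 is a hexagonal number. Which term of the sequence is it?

Set n(2n−1) = 6441, giving 2n² − n − 6441 = 0.
The discriminant is 1 + 8·6441 = 51529, and √51529 = 227.
So n = (1 + 227) / 4 = 228/4 = 57.

57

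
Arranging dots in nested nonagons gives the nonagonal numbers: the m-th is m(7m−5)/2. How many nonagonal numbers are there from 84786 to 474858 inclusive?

213

The n-th nonagonal number is n(7n−5)/2.
Smallest index with value ≥ 84786: n = 156 (giving 84786).
Largest index with value ≤ 474858: n = 368 (giving 473064).
Indices 156 through 368: 213 terms.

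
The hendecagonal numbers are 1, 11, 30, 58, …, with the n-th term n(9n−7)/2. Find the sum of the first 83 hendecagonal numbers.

861042

Σ i(9i−7)/2 = (9Σi² − 7Σi) / 2 over i = 1..83.
Σi = 3486 and Σi² = 194054.
(9·194054 − 7·3486) / 2 = 1722084/2 = 861042.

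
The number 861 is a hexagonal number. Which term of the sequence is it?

Set n(2n−1) = 861, giving 2n² − n − 861 = 0.
The discriminant is 1 + 8·861 = 6889, and √6889 = 83.
So n = (1 + 83) / 4 = 84/4 = 21.

21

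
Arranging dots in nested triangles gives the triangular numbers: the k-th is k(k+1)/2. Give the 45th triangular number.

The 45th triangular number is n(n+1)/2 with n = 45.
45·46/2 = 2070/2 = 1035.

1035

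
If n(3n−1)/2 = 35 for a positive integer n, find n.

Set n(3n−1)/2 = 35, giving 3n² − n − 70 = 0.
The discriminant is 1 + 24·35 = 841, and √841 = 29.
So n = (1 + 29) / 6 = 30/6 = 5.
Check: 5·(3·5 − 1)/2 = 35. ✓

5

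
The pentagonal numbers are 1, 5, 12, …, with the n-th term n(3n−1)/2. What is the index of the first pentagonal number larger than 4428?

55

Solve n(3n−1)/2 > 4428 for integer n.
The largest n with value ≤ 4428 is 54 (since 4347 ≤ 4428 < 4510), so the first above is n = 55, value 4510.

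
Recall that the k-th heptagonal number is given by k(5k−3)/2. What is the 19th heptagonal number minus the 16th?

258

19·(5·19 − 3)/2 = 874 and 16·(5·16 − 3)/2 = 616.
Difference: 874 − 616 = 258.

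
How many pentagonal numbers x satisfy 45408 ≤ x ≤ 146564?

The n-th pentagonal number is n(3n−1)/2.
Smallest index with value ≥ 45408: n = 175 (giving 45850).
Largest index with value ≤ 146564: n = 312 (giving 145860).
Indices 175 through 312: 138 terms.

138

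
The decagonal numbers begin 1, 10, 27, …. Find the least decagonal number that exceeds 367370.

368752

Solve n(4n−3) > 367370 for integer n.
The largest n with value ≤ 367370 is 303 (since 366327 ≤ 367370 < 368752), so the first above is n = 304, value 368752.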